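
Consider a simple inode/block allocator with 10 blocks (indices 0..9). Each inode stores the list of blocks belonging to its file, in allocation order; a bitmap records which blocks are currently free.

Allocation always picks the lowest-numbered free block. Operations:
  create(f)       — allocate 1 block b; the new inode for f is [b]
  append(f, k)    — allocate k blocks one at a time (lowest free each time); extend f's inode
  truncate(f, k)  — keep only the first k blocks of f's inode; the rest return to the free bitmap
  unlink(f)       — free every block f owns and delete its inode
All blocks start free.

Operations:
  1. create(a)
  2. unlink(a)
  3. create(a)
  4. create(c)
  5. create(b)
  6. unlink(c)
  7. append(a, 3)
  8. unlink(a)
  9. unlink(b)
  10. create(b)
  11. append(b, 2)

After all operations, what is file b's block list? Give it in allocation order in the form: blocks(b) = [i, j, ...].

blocks(b) = [0, 1, 2]

[1] create(a) — a=0 (map F.........)
[2] unlink(a) —  (map ..........)
[3] create(a) — a=0 (map F.........)
[4] create(c) — a=0 c=1 (map FF........)
[5] create(b) — a=0 b=2 c=1 (map FFF.......)
[6] unlink(c) — a=0 b=2 (map F.F.......)
[7] append(a, 3) — a=0,1,3,4 b=2 (map FFFFF.....)
[8] unlink(a) — b=2 (map ..F.......)
[9] unlink(b) —  (map ..........)
[10] create(b) — b=0 (map F.........)
[11] append(b, 2) — b=0,1,2 (map FFF.......)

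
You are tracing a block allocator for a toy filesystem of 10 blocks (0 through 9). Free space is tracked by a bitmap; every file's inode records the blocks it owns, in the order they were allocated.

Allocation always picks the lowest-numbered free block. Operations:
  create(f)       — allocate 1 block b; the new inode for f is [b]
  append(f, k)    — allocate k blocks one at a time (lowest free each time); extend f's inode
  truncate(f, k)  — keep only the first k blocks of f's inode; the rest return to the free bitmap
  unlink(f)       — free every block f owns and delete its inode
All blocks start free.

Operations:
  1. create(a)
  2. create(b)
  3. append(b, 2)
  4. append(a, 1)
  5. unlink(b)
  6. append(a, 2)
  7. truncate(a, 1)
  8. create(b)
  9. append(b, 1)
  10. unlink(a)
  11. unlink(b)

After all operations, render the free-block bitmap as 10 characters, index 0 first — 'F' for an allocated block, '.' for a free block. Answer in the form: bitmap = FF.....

bitmap = ..........

  1. create(a)  ⇒  F.........  {a→[0]}
  2. create(b)  ⇒  FF........  {a→[0]; b→[1]}
  3. append(b, 2)  ⇒  FFFF......  {a→[0]; b→[1, 2, 3]}
  4. append(a, 1)  ⇒  FFFFF.....  {a→[0, 4]; b→[1, 2, 3]}
  5. unlink(b)  ⇒  F...F.....  {a→[0, 4]}
  6. append(a, 2)  ⇒  FFF.F.....  {a→[0, 4, 1, 2]}
  7. truncate(a, 1)  ⇒  F.........  {a→[0]}
  8. create(b)  ⇒  FF........  {a→[0]; b→[1]}
  9. append(b, 1)  ⇒  FFF.......  {a→[0]; b→[1, 2]}
  10. unlink(a)  ⇒  .FF.......  {b→[1, 2]}
  11. unlink(b)  ⇒  ..........  {}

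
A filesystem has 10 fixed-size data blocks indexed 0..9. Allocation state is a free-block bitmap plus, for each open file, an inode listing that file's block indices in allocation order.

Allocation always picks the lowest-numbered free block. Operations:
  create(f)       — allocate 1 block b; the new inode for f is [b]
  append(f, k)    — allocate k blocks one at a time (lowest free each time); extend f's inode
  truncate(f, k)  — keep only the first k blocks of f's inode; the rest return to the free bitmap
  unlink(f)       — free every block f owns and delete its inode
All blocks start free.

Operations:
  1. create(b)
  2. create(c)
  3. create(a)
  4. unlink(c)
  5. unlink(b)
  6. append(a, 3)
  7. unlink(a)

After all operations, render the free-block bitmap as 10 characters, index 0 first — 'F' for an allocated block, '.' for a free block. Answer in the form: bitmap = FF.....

after create(b) → b:[0]  free=[F.........]
after create(c) → b:[0], c:[1]  free=[FF........]
after create(a) → a:[2], b:[0], c:[1]  free=[FFF.......]
after unlink(c) → a:[2], b:[0]  free=[F.F.......]
after unlink(b) → a:[2]  free=[..F.......]
after append(a, 3) → a:[2, 0, 1, 3]  free=[FFFF......]
after unlink(a) →   free=[..........]

bitmap = ..........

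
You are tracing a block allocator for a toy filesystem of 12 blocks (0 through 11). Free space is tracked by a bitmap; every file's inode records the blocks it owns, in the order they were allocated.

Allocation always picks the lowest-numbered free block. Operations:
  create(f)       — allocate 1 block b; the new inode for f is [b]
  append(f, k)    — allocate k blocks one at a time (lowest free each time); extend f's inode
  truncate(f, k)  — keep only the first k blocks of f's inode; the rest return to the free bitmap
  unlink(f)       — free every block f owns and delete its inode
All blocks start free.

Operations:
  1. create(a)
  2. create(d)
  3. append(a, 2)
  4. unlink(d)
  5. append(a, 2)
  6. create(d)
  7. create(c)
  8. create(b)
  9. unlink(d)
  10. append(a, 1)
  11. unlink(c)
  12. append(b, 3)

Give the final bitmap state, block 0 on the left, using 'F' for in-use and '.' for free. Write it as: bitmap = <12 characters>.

bitmap = FFFFFFFFFF..

[1] create(a) — a=0 (map F...........)
[2] create(d) — a=0 d=1 (map FF..........)
[3] append(a, 2) — a=0,2,3 d=1 (map FFFF........)
[4] unlink(d) — a=0,2,3 (map F.FF........)
[5] append(a, 2) — a=0,2,3,1,4 (map FFFFF.......)
[6] create(d) — a=0,2,3,1,4 d=5 (map FFFFFF......)
[7] create(c) — a=0,2,3,1,4 c=6 d=5 (map FFFFFFF.....)
[8] create(b) — a=0,2,3,1,4 b=7 c=6 d=5 (map FFFFFFFF....)
[9] unlink(d) — a=0,2,3,1,4 b=7 c=6 (map FFFFF.FF....)
[10] append(a, 1) — a=0,2,3,1,4,5 b=7 c=6 (map FFFFFFFF....)
[11] unlink(c) — a=0,2,3,1,4,5 b=7 (map FFFFFF.F....)
[12] append(b, 3) — a=0,2,3,1,4,5 b=7,6,8,9 (map FFFFFFFFFF..)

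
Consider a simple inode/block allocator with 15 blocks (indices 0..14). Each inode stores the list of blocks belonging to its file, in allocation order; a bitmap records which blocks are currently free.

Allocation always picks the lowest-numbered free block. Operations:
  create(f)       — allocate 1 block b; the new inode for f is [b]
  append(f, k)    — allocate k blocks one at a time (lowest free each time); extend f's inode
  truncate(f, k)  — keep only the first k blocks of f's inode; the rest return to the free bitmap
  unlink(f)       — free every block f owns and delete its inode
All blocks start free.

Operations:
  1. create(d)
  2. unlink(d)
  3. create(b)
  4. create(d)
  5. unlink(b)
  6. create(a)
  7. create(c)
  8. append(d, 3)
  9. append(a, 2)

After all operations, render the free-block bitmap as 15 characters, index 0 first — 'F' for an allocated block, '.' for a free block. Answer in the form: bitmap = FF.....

bitmap = FFFFFFFF.......

create(d): bitmap=F.............. | d=[0]
unlink(d): bitmap=............... | 
create(b): bitmap=F.............. | b=[0]
create(d): bitmap=FF............. | b=[0] d=[1]
unlink(b): bitmap=.F............. | d=[1]
create(a): bitmap=FF............. | a=[0] d=[1]
create(c): bitmap=FFF............ | a=[0] c=[2] d=[1]
append(d, 3): bitmap=FFFFFF......... | a=[0] c=[2] d=[1, 3, 4, 5]
append(a, 2): bitmap=FFFFFFFF....... | a=[0, 6, 7] c=[2] d=[1, 3, 4, 5]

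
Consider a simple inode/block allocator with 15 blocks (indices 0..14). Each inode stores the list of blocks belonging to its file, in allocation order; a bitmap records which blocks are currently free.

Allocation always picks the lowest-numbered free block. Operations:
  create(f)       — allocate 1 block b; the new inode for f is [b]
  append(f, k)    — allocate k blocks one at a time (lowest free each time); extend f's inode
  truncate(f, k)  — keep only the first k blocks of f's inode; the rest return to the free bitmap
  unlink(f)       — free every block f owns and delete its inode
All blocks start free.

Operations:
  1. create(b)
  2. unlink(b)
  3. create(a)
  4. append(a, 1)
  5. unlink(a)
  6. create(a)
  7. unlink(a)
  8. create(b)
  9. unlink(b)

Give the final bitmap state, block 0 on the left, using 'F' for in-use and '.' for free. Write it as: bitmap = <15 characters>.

bitmap = ...............

[1] create(b) — b=0 (map F..............)
[2] unlink(b) —  (map ...............)
[3] create(a) — a=0 (map F..............)
[4] append(a, 1) — a=0,1 (map FF.............)
[5] unlink(a) —  (map ...............)
[6] create(a) — a=0 (map F..............)
[7] unlink(a) —  (map ...............)
[8] create(b) — b=0 (map F..............)
[9] unlink(b) —  (map ...............)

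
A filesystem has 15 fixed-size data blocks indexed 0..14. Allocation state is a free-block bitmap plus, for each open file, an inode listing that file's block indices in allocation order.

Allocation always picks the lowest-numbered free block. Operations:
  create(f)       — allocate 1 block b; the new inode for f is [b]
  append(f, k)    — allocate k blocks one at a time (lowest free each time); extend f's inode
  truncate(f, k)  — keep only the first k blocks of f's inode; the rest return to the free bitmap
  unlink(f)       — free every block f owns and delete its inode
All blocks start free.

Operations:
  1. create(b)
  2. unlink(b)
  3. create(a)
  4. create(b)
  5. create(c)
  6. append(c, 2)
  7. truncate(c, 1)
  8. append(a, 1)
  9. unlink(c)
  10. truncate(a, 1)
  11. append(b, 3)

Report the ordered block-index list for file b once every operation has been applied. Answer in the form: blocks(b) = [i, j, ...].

create(b): bitmap=F.............. | b=[0]
unlink(b): bitmap=............... | 
create(a): bitmap=F.............. | a=[0]
create(b): bitmap=FF............. | a=[0] b=[1]
create(c): bitmap=FFF............ | a=[0] b=[1] c=[2]
append(c, 2): bitmap=FFFFF.......... | a=[0] b=[1] c=[2, 3, 4]
truncate(c, 1): bitmap=FFF............ | a=[0] b=[1] c=[2]
append(a, 1): bitmap=FFFF........... | a=[0, 3] b=[1] c=[2]
unlink(c): bitmap=FF.F........... | a=[0, 3] b=[1]
truncate(a, 1): bitmap=FF............. | a=[0] b=[1]
append(b, 3): bitmap=FFFFF.......... | a=[0] b=[1, 2, 3, 4]

blocks(b) = [1, 2, 3, 4]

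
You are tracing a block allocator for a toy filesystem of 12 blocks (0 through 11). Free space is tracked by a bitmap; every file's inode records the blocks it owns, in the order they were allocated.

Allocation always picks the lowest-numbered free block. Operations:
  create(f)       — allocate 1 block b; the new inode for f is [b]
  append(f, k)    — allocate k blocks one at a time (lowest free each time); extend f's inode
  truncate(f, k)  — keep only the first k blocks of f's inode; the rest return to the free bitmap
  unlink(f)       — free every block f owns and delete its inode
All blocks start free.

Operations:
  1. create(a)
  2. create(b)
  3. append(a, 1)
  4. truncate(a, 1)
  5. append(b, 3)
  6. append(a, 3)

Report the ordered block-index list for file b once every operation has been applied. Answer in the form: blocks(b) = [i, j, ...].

[1] create(a) — a=0 (map F...........)
[2] create(b) — a=0 b=1 (map FF..........)
[3] append(a, 1) — a=0,2 b=1 (map FFF.........)
[4] truncate(a, 1) — a=0 b=1 (map FF..........)
[5] append(b, 3) — a=0 b=1,2,3,4 (map FFFFF.......)
[6] append(a, 3) — a=0,5,6,7 b=1,2,3,4 (map FFFFFFFF....)

blocks(b) = [1, 2, 3, 4]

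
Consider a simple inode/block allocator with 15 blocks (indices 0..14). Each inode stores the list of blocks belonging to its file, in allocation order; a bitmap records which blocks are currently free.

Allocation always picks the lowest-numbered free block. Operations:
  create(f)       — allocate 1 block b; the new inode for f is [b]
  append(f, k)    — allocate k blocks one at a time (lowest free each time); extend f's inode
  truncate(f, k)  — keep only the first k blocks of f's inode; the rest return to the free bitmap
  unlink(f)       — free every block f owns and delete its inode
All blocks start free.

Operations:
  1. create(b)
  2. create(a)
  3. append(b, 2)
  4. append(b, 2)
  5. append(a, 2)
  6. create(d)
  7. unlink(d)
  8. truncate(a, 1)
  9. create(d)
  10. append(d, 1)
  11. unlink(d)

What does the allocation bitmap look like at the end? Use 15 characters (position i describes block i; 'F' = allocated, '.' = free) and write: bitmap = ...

bitmap = FFFFFF.........

after create(b) → b:[0]  free=[F..............]
after create(a) → a:[1], b:[0]  free=[FF.............]
after append(b, 2) → a:[1], b:[0, 2, 3]  free=[FFFF...........]
after append(b, 2) → a:[1], b:[0, 2, 3, 4, 5]  free=[FFFFFF.........]
after append(a, 2) → a:[1, 6, 7], b:[0, 2, 3, 4, 5]  free=[FFFFFFFF.......]
after create(d) → a:[1, 6, 7], b:[0, 2, 3, 4, 5], d:[8]  free=[FFFFFFFFF......]
after unlink(d) → a:[1, 6, 7], b:[0, 2, 3, 4, 5]  free=[FFFFFFFF.......]
after truncate(a, 1) → a:[1], b:[0, 2, 3, 4, 5]  free=[FFFFFF.........]
after create(d) → a:[1], b:[0, 2, 3, 4, 5], d:[6]  free=[FFFFFFF........]
after append(d, 1) → a:[1], b:[0, 2, 3, 4, 5], d:[6, 7]  free=[FFFFFFFF.......]
after unlink(d) → a:[1], b:[0, 2, 3, 4, 5]  free=[FFFFFF.........]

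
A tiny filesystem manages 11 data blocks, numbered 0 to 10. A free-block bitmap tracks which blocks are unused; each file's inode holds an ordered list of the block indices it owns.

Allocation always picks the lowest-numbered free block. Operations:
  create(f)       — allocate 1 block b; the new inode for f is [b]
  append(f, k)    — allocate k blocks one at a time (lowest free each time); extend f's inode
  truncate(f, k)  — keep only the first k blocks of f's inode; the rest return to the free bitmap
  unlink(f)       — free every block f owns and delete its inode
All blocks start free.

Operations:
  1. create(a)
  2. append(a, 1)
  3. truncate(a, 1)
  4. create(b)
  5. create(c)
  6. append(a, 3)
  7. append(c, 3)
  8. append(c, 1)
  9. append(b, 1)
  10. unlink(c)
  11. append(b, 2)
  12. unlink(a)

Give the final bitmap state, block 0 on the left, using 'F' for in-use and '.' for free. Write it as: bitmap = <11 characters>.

bitmap = .FF...F...F

[1] create(a) — a=0 (map F..........)
[2] append(a, 1) — a=0,1 (map FF.........)
[3] truncate(a, 1) — a=0 (map F..........)
[4] create(b) — a=0 b=1 (map FF.........)
[5] create(c) — a=0 b=1 c=2 (map FFF........)
[6] append(a, 3) — a=0,3,4,5 b=1 c=2 (map FFFFFF.....)
[7] append(c, 3) — a=0,3,4,5 b=1 c=2,6,7,8 (map FFFFFFFFF..)
[8] append(c, 1) — a=0,3,4,5 b=1 c=2,6,7,8,9 (map FFFFFFFFFF.)
[9] append(b, 1) — a=0,3,4,5 b=1,10 c=2,6,7,8,9 (map FFFFFFFFFFF)
[10] unlink(c) — a=0,3,4,5 b=1,10 (map FF.FFF....F)
[11] append(b, 2) — a=0,3,4,5 b=1,10,2,6 (map FFFFFFF...F)
[12] unlink(a) — b=1,10,2,6 (map .FF...F...F)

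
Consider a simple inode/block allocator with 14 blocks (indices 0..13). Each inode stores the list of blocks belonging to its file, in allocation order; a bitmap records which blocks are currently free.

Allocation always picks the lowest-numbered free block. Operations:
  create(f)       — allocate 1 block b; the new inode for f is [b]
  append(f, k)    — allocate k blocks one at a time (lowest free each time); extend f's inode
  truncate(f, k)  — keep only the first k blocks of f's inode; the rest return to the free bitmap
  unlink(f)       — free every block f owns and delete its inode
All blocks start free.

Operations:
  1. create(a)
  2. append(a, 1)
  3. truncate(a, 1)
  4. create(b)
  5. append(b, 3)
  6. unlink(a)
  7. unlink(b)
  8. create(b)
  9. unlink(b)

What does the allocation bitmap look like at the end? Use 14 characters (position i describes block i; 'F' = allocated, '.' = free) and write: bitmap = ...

bitmap = ..............

  1. create(a)  ⇒  F.............  {a→[0]}
  2. append(a, 1)  ⇒  FF............  {a→[0, 1]}
  3. truncate(a, 1)  ⇒  F.............  {a→[0]}
  4. create(b)  ⇒  FF............  {a→[0]; b→[1]}
  5. append(b, 3)  ⇒  FFFFF.........  {a→[0]; b→[1, 2, 3, 4]}
  6. unlink(a)  ⇒  .FFFF.........  {b→[1, 2, 3, 4]}
  7. unlink(b)  ⇒  ..............  {}
  8. create(b)  ⇒  F.............  {b→[0]}
  9. unlink(b)  ⇒  ..............  {}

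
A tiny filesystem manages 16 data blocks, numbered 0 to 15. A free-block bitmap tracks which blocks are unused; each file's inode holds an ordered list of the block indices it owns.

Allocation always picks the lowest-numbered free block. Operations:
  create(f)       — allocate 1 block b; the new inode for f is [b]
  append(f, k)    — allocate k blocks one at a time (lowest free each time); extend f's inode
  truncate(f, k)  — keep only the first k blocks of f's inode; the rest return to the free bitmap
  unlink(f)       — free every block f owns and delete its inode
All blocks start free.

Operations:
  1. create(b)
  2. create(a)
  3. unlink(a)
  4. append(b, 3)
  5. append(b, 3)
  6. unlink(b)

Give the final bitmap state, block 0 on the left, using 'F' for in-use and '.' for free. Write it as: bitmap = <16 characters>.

  1. create(b)  ⇒  F...............  {b→[0]}
  2. create(a)  ⇒  FF..............  {a→[1]; b→[0]}
  3. unlink(a)  ⇒  F...............  {b→[0]}
  4. append(b, 3)  ⇒  FFFF............  {b→[0, 1, 2, 3]}
  5. append(b, 3)  ⇒  FFFFFFF.........  {b→[0, 1, 2, 3, 4, 5, 6]}
  6. unlink(b)  ⇒  ................  {}

bitmap = ................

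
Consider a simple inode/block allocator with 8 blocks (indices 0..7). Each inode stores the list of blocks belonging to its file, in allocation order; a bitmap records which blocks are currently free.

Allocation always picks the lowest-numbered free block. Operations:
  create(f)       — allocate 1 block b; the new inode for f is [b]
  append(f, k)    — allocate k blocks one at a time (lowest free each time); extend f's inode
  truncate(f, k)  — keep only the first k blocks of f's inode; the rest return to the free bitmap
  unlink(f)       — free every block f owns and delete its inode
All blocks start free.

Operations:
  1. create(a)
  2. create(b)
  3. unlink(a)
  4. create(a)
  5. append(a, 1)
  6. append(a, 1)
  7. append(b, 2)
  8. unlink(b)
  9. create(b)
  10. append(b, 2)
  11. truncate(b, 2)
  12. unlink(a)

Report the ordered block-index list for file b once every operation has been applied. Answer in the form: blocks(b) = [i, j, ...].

blocks(b) = [1, 4]

[1] create(a) — a=0 (map F.......)
[2] create(b) — a=0 b=1 (map FF......)
[3] unlink(a) — b=1 (map .F......)
[4] create(a) — a=0 b=1 (map FF......)
[5] append(a, 1) — a=0,2 b=1 (map FFF.....)
[6] append(a, 1) — a=0,2,3 b=1 (map FFFF....)
[7] append(b, 2) — a=0,2,3 b=1,4,5 (map FFFFFF..)
[8] unlink(b) — a=0,2,3 (map F.FF....)
[9] create(b) — a=0,2,3 b=1 (map FFFF....)
[10] append(b, 2) — a=0,2,3 b=1,4,5 (map FFFFFF..)
[11] truncate(b, 2) — a=0,2,3 b=1,4 (map FFFFF...)
[12] unlink(a) — b=1,4 (map .F..F...)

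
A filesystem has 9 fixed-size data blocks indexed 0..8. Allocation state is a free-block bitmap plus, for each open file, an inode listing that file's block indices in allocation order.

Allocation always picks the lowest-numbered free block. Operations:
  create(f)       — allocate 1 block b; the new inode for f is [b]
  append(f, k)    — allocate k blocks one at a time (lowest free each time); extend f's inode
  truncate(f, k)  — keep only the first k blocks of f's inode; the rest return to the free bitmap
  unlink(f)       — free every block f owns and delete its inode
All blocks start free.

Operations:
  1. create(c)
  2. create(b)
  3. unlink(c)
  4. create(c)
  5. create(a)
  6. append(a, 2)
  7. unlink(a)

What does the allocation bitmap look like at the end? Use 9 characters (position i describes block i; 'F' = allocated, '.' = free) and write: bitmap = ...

create(c): bitmap=F........ | c=[0]
create(b): bitmap=FF....... | b=[1] c=[0]
unlink(c): bitmap=.F....... | b=[1]
create(c): bitmap=FF....... | b=[1] c=[0]
create(a): bitmap=FFF...... | a=[2] b=[1] c=[0]
append(a, 2): bitmap=FFFFF.... | a=[2, 3, 4] b=[1] c=[0]
unlink(a): bitmap=FF....... | b=[1] c=[0]

bitmap = FF.......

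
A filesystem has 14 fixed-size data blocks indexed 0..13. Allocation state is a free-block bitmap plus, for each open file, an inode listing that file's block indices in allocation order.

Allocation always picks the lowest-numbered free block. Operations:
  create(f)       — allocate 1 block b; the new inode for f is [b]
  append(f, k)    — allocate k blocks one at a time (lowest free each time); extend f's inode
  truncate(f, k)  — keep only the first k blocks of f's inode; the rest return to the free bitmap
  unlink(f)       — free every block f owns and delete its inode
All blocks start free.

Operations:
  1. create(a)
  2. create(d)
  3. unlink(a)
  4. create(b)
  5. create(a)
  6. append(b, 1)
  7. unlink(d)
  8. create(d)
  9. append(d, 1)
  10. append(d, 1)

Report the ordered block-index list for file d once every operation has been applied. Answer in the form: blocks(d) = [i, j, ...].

blocks(d) = [1, 4, 5]

[1] create(a) — a=0 (map F.............)
[2] create(d) — a=0 d=1 (map FF............)
[3] unlink(a) — d=1 (map .F............)
[4] create(b) — b=0 d=1 (map FF............)
[5] create(a) — a=2 b=0 d=1 (map FFF...........)
[6] append(b, 1) — a=2 b=0,3 d=1 (map FFFF..........)
[7] unlink(d) — a=2 b=0,3 (map F.FF..........)
[8] create(d) — a=2 b=0,3 d=1 (map FFFF..........)
[9] append(d, 1) — a=2 b=0,3 d=1,4 (map FFFFF.........)
[10] append(d, 1) — a=2 b=0,3 d=1,4,5 (map FFFFFF........)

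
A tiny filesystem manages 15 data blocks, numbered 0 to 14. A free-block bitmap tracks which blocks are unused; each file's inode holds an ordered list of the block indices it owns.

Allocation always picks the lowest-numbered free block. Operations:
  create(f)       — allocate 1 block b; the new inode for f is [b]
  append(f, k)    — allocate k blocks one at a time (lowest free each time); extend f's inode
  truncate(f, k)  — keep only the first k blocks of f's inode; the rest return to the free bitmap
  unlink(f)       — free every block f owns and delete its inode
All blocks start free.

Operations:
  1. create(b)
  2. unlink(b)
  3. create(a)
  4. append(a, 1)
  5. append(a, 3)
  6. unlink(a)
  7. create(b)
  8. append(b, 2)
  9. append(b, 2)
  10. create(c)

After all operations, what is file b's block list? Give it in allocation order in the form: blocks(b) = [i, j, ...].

blocks(b) = [0, 1, 2, 3, 4]

  1. create(b)  ⇒  F..............  {b→[0]}
  2. unlink(b)  ⇒  ...............  {}
  3. create(a)  ⇒  F..............  {a→[0]}
  4. append(a, 1)  ⇒  FF.............  {a→[0, 1]}
  5. append(a, 3)  ⇒  FFFFF..........  {a→[0, 1, 2, 3, 4]}
  6. unlink(a)  ⇒  ...............  {}
  7. create(b)  ⇒  F..............  {b→[0]}
  8. append(b, 2)  ⇒  FFF............  {b→[0, 1, 2]}
  9. append(b, 2)  ⇒  FFFFF..........  {b→[0, 1, 2, 3, 4]}
  10. create(c)  ⇒  FFFFFF.........  {b→[0, 1, 2, 3, 4]; c→[5]}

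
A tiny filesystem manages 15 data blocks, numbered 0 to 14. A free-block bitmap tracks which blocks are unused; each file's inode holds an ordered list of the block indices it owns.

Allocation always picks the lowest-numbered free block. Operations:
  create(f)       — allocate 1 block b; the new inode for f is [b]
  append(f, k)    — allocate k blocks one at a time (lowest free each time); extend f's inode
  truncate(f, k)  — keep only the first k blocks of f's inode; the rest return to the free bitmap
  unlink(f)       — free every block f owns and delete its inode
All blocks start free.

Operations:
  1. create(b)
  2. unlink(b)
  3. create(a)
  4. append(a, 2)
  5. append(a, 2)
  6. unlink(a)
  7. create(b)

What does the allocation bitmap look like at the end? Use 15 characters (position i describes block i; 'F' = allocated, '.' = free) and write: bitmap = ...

after create(b) → b:[0]  free=[F..............]
after unlink(b) →   free=[...............]
after create(a) → a:[0]  free=[F..............]
after append(a, 2) → a:[0, 1, 2]  free=[FFF............]
after append(a, 2) → a:[0, 1, 2, 3, 4]  free=[FFFFF..........]
after unlink(a) →   free=[...............]
after create(b) → b:[0]  free=[F..............]

bitmap = F..............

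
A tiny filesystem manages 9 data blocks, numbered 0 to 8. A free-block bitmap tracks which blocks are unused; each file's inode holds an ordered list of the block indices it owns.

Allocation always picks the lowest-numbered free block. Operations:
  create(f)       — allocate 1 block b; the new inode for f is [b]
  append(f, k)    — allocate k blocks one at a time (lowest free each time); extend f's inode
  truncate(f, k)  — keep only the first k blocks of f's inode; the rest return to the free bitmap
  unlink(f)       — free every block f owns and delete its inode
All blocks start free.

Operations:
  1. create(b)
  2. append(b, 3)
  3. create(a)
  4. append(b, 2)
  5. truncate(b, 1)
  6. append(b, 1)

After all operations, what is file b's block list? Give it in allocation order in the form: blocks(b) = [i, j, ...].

  1. create(b)  ⇒  F........  {b→[0]}
  2. append(b, 3)  ⇒  FFFF.....  {b→[0, 1, 2, 3]}
  3. create(a)  ⇒  FFFFF....  {a→[4]; b→[0, 1, 2, 3]}
  4. append(b, 2)  ⇒  FFFFFFF..  {a→[4]; b→[0, 1, 2, 3, 5, 6]}
  5. truncate(b, 1)  ⇒  F...F....  {a→[4]; b→[0]}
  6. append(b, 1)  ⇒  FF..F....  {a→[4]; b→[0, 1]}

blocks(b) = [0, 1]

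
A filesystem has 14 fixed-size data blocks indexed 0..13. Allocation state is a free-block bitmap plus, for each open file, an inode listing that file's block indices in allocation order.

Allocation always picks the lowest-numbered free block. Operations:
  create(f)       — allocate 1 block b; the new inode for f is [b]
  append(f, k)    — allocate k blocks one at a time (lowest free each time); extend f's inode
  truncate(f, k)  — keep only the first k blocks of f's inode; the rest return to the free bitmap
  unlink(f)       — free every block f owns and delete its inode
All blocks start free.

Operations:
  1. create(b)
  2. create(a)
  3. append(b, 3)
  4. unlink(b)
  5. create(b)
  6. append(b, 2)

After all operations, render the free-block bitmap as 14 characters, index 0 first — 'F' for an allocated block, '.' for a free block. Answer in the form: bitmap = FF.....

after create(b) → b:[0]  free=[F.............]
after create(a) → a:[1], b:[0]  free=[FF............]
after append(b, 3) → a:[1], b:[0, 2, 3, 4]  free=[FFFFF.........]
after unlink(b) → a:[1]  free=[.F............]
after create(b) → a:[1], b:[0]  free=[FF............]
after append(b, 2) → a:[1], b:[0, 2, 3]  free=[FFFF..........]

bitmap = FFFF..........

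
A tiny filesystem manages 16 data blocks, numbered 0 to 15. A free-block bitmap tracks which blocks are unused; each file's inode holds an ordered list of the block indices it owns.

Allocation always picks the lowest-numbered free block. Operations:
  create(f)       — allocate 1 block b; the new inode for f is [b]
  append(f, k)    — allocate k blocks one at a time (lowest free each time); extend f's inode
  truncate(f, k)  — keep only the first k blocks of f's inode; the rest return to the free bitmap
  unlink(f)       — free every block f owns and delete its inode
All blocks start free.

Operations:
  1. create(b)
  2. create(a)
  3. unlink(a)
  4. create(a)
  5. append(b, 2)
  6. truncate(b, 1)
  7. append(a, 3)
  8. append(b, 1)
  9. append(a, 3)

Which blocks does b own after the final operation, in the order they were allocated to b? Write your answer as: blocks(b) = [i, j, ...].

create(b): bitmap=F............... | b=[0]
create(a): bitmap=FF.............. | a=[1] b=[0]
unlink(a): bitmap=F............... | b=[0]
create(a): bitmap=FF.............. | a=[1] b=[0]
append(b, 2): bitmap=FFFF............ | a=[1] b=[0, 2, 3]
truncate(b, 1): bitmap=FF.............. | a=[1] b=[0]
append(a, 3): bitmap=FFFFF........... | a=[1, 2, 3, 4] b=[0]
append(b, 1): bitmap=FFFFFF.......... | a=[1, 2, 3, 4] b=[0, 5]
append(a, 3): bitmap=FFFFFFFFF....... | a=[1, 2, 3, 4, 6, 7, 8] b=[0, 5]

blocks(b) = [0, 5]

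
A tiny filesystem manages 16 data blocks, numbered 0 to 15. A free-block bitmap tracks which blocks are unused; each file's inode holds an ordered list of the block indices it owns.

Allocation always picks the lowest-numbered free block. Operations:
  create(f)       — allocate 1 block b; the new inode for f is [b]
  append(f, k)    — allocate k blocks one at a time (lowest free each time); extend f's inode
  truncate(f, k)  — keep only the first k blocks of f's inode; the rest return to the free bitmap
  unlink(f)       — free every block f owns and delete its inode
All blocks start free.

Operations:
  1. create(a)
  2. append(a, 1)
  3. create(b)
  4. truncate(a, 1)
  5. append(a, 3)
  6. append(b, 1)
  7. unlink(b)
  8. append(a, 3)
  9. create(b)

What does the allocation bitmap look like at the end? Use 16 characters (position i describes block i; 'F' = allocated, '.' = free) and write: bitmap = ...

bitmap = FFFFFFFF........

[1] create(a) — a=0 (map F...............)
[2] append(a, 1) — a=0,1 (map FF..............)
[3] create(b) — a=0,1 b=2 (map FFF.............)
[4] truncate(a, 1) — a=0 b=2 (map F.F.............)
[5] append(a, 3) — a=0,1,3,4 b=2 (map FFFFF...........)
[6] append(b, 1) — a=0,1,3,4 b=2,5 (map FFFFFF..........)
[7] unlink(b) — a=0,1,3,4 (map FF.FF...........)
[8] append(a, 3) — a=0,1,3,4,2,5,6 (map FFFFFFF.........)
[9] create(b) — a=0,1,3,4,2,5,6 b=7 (map FFFFFFFF........)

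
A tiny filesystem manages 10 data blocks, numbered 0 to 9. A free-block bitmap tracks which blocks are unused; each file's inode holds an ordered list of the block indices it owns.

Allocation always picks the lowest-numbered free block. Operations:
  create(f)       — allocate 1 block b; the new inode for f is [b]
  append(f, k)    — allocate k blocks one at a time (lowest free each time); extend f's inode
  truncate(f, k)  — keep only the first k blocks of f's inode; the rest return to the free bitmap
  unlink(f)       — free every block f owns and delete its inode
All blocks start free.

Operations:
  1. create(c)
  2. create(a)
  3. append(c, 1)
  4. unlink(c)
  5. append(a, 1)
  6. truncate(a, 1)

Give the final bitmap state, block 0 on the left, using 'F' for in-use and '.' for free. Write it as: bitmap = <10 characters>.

after create(c) → c:[0]  free=[F.........]
after create(a) → a:[1], c:[0]  free=[FF........]
after append(c, 1) → a:[1], c:[0, 2]  free=[FFF.......]
after unlink(c) → a:[1]  free=[.F........]
after append(a, 1) → a:[1, 0]  free=[FF........]
after truncate(a, 1) → a:[1]  free=[.F........]

bitmap = .F........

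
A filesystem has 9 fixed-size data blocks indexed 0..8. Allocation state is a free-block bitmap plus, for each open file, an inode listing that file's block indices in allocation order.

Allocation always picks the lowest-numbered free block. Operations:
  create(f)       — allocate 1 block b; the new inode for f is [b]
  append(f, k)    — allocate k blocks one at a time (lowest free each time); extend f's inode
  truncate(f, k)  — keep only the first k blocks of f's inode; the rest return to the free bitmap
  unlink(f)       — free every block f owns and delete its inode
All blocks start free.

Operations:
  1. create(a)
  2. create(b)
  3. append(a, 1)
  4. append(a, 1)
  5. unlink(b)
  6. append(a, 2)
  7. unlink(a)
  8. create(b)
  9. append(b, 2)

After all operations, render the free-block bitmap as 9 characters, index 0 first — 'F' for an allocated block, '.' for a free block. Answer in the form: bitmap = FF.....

[1] create(a) — a=0 (map F........)
[2] create(b) — a=0 b=1 (map FF.......)
[3] append(a, 1) — a=0,2 b=1 (map FFF......)
[4] append(a, 1) — a=0,2,3 b=1 (map FFFF.....)
[5] unlink(b) — a=0,2,3 (map F.FF.....)
[6] append(a, 2) — a=0,2,3,1,4 (map FFFFF....)
[7] unlink(a) —  (map .........)
[8] create(b) — b=0 (map F........)
[9] append(b, 2) — b=0,1,2 (map FFF......)

bitmap = FFF......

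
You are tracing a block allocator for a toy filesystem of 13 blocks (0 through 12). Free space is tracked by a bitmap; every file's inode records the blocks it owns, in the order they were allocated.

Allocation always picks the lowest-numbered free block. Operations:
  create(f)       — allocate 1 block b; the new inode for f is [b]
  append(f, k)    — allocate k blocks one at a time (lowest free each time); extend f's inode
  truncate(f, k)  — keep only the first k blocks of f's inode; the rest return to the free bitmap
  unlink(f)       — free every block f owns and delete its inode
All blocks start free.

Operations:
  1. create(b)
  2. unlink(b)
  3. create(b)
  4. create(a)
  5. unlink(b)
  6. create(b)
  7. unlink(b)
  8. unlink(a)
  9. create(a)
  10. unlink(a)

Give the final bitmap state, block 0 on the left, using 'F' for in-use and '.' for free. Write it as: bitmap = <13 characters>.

bitmap = .............

  1. create(b)  ⇒  F............  {b→[0]}
  2. unlink(b)  ⇒  .............  {}
  3. create(b)  ⇒  F............  {b→[0]}
  4. create(a)  ⇒  FF...........  {a→[1]; b→[0]}
  5. unlink(b)  ⇒  .F...........  {a→[1]}
  6. create(b)  ⇒  FF...........  {a→[1]; b→[0]}
  7. unlink(b)  ⇒  .F...........  {a→[1]}
  8. unlink(a)  ⇒  .............  {}
  9. create(a)  ⇒  F............  {a→[0]}
  10. unlink(a)  ⇒  .............  {}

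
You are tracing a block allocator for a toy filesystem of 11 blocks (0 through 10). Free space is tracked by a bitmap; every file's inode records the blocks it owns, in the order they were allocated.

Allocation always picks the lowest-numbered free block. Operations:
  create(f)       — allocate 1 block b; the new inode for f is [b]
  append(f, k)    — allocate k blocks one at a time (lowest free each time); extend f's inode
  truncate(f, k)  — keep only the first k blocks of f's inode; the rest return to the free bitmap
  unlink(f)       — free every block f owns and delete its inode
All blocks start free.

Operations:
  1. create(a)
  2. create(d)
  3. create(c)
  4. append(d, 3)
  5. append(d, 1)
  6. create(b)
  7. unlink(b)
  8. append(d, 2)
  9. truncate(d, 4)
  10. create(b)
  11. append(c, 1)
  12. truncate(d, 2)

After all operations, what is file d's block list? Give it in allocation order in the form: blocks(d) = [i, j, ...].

  1. create(a)  ⇒  F..........  {a→[0]}
  2. create(d)  ⇒  FF.........  {a→[0]; d→[1]}
  3. create(c)  ⇒  FFF........  {a→[0]; c→[2]; d→[1]}
  4. append(d, 3)  ⇒  FFFFFF.....  {a→[0]; c→[2]; d→[1, 3, 4, 5]}
  5. append(d, 1)  ⇒  FFFFFFF....  {a→[0]; c→[2]; d→[1, 3, 4, 5, 6]}
  6. create(b)  ⇒  FFFFFFFF...  {a→[0]; b→[7]; c→[2]; d→[1, 3, 4, 5, 6]}
  7. unlink(b)  ⇒  FFFFFFF....  {a→[0]; c→[2]; d→[1, 3, 4, 5, 6]}
  8. append(d, 2)  ⇒  FFFFFFFFF..  {a→[0]; c→[2]; d→[1, 3, 4, 5, 6, 7, 8]}
  9. truncate(d, 4)  ⇒  FFFFFF.....  {a→[0]; c→[2]; d→[1, 3, 4, 5]}
  10. create(b)  ⇒  FFFFFFF....  {a→[0]; b→[6]; c→[2]; d→[1, 3, 4, 5]}
  11. append(c, 1)  ⇒  FFFFFFFF...  {a→[0]; b→[6]; c→[2, 7]; d→[1, 3, 4, 5]}
  12. truncate(d, 2)  ⇒  FFFF..FF...  {a→[0]; b→[6]; c→[2, 7]; d→[1, 3]}

blocks(d) = [1, 3]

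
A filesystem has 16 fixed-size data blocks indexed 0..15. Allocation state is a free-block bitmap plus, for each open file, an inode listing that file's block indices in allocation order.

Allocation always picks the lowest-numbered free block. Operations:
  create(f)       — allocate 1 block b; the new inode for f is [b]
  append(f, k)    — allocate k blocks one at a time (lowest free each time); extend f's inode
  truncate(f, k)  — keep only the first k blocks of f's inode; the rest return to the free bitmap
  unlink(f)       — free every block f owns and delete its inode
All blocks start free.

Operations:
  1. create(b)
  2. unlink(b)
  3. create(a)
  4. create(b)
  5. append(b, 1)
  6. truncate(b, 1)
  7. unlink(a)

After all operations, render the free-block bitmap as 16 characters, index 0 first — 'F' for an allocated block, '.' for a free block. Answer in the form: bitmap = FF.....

after create(b) → b:[0]  free=[F...............]
after unlink(b) →   free=[................]
after create(a) → a:[0]  free=[F...............]
after create(b) → a:[0], b:[1]  free=[FF..............]
after append(b, 1) → a:[0], b:[1, 2]  free=[FFF.............]
after truncate(b, 1) → a:[0], b:[1]  free=[FF..............]
after unlink(a) → b:[1]  free=[.F..............]

bitmap = .F..............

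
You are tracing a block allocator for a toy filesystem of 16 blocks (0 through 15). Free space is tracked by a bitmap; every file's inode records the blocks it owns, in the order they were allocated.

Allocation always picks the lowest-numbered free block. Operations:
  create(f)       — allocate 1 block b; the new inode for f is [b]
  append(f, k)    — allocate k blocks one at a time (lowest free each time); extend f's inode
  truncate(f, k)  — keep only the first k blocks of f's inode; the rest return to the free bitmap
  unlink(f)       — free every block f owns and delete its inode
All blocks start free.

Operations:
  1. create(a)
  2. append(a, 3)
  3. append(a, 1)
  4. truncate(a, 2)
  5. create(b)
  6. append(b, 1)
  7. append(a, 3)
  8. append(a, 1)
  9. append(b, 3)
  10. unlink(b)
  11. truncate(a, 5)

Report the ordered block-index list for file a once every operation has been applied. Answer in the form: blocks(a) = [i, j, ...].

blocks(a) = [0, 1, 4, 5, 6]

create(a): bitmap=F............... | a=[0]
append(a, 3): bitmap=FFFF............ | a=[0, 1, 2, 3]
append(a, 1): bitmap=FFFFF........... | a=[0, 1, 2, 3, 4]
truncate(a, 2): bitmap=FF.............. | a=[0, 1]
create(b): bitmap=FFF............. | a=[0, 1] b=[2]
append(b, 1): bitmap=FFFF............ | a=[0, 1] b=[2, 3]
append(a, 3): bitmap=FFFFFFF......... | a=[0, 1, 4, 5, 6] b=[2, 3]
append(a, 1): bitmap=FFFFFFFF........ | a=[0, 1, 4, 5, 6, 7] b=[2, 3]
append(b, 3): bitmap=FFFFFFFFFFF..... | a=[0, 1, 4, 5, 6, 7] b=[2, 3, 8, 9, 10]
unlink(b): bitmap=FF..FFFF........ | a=[0, 1, 4, 5, 6, 7]
truncate(a, 5): bitmap=FF..FFF......... | a=[0, 1, 4, 5, 6]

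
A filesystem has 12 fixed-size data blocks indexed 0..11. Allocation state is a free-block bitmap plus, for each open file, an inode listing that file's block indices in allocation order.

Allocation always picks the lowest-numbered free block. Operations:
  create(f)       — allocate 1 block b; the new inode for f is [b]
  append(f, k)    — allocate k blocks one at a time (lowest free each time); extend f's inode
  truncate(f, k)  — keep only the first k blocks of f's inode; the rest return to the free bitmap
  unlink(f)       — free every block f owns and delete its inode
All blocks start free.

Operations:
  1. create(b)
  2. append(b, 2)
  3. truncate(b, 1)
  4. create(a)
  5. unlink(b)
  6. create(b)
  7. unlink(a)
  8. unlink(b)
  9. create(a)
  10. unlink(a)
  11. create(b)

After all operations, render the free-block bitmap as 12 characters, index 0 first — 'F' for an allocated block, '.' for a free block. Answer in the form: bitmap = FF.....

bitmap = F...........

after create(b) → b:[0]  free=[F...........]
after append(b, 2) → b:[0, 1, 2]  free=[FFF.........]
after truncate(b, 1) → b:[0]  free=[F...........]
after create(a) → a:[1], b:[0]  free=[FF..........]
after unlink(b) → a:[1]  free=[.F..........]
after create(b) → a:[1], b:[0]  free=[FF..........]
after unlink(a) → b:[0]  free=[F...........]
after unlink(b) →   free=[............]
after create(a) → a:[0]  free=[F...........]
after unlink(a) →   free=[............]
after create(b) → b:[0]  free=[F...........]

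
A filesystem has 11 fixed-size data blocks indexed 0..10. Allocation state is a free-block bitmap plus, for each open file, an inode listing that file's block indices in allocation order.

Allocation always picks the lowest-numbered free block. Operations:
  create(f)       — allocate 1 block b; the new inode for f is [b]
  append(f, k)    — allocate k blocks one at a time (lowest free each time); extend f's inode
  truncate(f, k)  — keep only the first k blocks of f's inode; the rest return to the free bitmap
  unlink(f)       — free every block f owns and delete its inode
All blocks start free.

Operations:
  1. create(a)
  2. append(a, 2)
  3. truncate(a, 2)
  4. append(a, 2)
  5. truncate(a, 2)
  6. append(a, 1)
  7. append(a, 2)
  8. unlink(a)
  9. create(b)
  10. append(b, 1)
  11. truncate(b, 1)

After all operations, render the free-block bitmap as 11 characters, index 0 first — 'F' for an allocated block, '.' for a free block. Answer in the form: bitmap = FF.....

bitmap = F..........

create(a): bitmap=F.......... | a=[0]
append(a, 2): bitmap=FFF........ | a=[0, 1, 2]
truncate(a, 2): bitmap=FF......... | a=[0, 1]
append(a, 2): bitmap=FFFF....... | a=[0, 1, 2, 3]
truncate(a, 2): bitmap=FF......... | a=[0, 1]
append(a, 1): bitmap=FFF........ | a=[0, 1, 2]
append(a, 2): bitmap=FFFFF...... | a=[0, 1, 2, 3, 4]
unlink(a): bitmap=........... | 
create(b): bitmap=F.......... | b=[0]
append(b, 1): bitmap=FF......... | b=[0, 1]
truncate(b, 1): bitmap=F.......... | b=[0]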